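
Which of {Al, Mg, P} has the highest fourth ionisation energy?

After 3 electrons have been removed, what remains? Al³⁺ is the bare [Ne] core; Mg³⁺ is already 1 electron into the core; P³⁺ still has 2 valence electrons.
Core electrons are held far more tightly than valence electrons, so Mg and Al top the IE_4 order.
Approximate IE_4 values (kJ/mol): Al 11577, Mg 10543, P 4964.
Hence IE_4: P < Mg < Al.

Al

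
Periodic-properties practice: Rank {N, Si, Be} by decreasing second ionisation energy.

Consider each +1 ion: N⁺ still has 4 valence electrons; Si⁺ still has 3 valence electrons; Be⁺ still has 1 valence electron.
All are still removing valence electrons, so compare the +1 ions as you would atoms: IE_2 generally rises across a period (higher Z_eff) and falls down a group (larger shell), subject to the usual subshell exceptions.
Valence configurations: N⁺ [He]2s²2p², Si⁺ [Ne]3s²3p¹, Be⁺ [He]2s¹.
The numbers (kJ/mol): N 2856, Si 1577, Be 1757.
Overall IE_2 order: Si < Be < N.

N > Be > Si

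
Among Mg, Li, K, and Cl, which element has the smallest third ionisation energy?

Cl

After 2 electrons have been removed, what remains? Mg²⁺ is the bare [Ne] core; Li²⁺ is already 1 electron into the core; K²⁺ is already 1 electron into the core; Cl²⁺ still has 5 valence electrons.
Breaking into a closed-shell core is much more expensive than removing a leftover valence electron — K, Mg and Li have the largest IE_3 here.
The numbers (kJ/mol): Mg 7733, Li 11815, K 4420, Cl 3822.
Overall IE_3 order: Cl < K < Mg < Li.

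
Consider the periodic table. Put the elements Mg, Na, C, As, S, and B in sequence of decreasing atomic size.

Na > Mg > As > S > B > C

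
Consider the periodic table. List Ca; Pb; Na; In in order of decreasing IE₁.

Across a period the outer electron is held more tightly (higher IE₁); down a group it sits in a higher shell, more shielded, and comes off more easily.
These sit on a diagonal, where the across-period and down-group effects partly cancel.
In > Na: period and group pull opposite ways; the across-period shift dominates (558 vs 496 kJ/mol).
Ca > In: the two effects oppose for this pair; the down-group effect wins (590 vs 558 kJ/mol).
Pb > Ca: the two effects oppose for this pair; the across-period effect wins (716 vs 590 kJ/mol).
For reference (kJ/mol): Na 496, Ca 590, In 558, Pb 716.
So from highest to lowest: Pb > Ca > In > Na.

Pb > Ca > In > Na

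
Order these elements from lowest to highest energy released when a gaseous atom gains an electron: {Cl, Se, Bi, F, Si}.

Bi < Si < Se < F < Cl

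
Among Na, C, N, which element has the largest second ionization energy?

Consider each +1 ion: Na⁺ is the bare [Ne] core; C⁺ still has 3 valence electrons; N⁺ still has 4 valence electrons.
Core electrons are held far more tightly than valence electrons, so Na tops the IE_2 order.
Valence configurations: C⁺ [He]2s²2p¹, N⁺ [He]2s²2p².
Tabulated IE_2 (kJ/mol): Na 4562, C 2353, N 2856.
Overall IE_2 order: C < N < Na.

Na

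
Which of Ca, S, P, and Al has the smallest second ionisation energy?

IE_2 is the cost of taking one more electron from the +1 cation: Ca⁺ still has 1 valence electron; S⁺ still has 5 valence electrons; P⁺ still has 4 valence electrons; Al⁺ still has 2 valence electrons.
All are still removing valence electrons, so compare the +1 ions as you would atoms: IE_2 generally rises across a period (higher Z_eff) and falls down a group (larger shell), subject to the usual subshell exceptions.
Valence configurations: Ca⁺ [Ar]4s¹, S⁺ [Ne]3s²3p³, P⁺ [Ne]3s²3p², Al⁺ [Ne]3s².
Tabulated IE_2 (kJ/mol): Ca 1145, S 2252, P 1907, Al 1817.
So the second ionization energies run Ca < Al < P < S.

Ca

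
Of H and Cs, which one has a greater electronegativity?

H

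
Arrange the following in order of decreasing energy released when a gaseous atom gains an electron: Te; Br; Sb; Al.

Al is in period 3, group 13; Br is in period 4, group 17; Sb is in period 5, group 15; Te is in period 5, group 16.
Electron affinity generally becomes more exothermic across a period toward the halogens and less exothermic down a group.
Neither a single period nor a single group — weigh both effects.
Sb > Al: the two effects oppose for this pair; the across-period effect wins (103 vs 42 kJ/mol).
Te > Sb: Te lies to the right of Sb in period 5, so the across-period effect alone puts Te higher.
Br > Te: both effects reinforce here, so Br is clearly the higher of the two.
Tabulated electron affinity (kJ/mol): Al 42, Br 325, Sb 103, Te 190.
So from highest to lowest: Br > Te > Sb > Al.

Br > Te > Sb > Al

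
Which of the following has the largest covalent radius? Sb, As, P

Sb

P is in period 3, group 15; As is in period 4, group 15; Sb is in period 5, group 15.
Radius decreases left→right (rising Z_eff, same n) and increases top→bottom (higher n).
All are in group 15, so atomic radius increases down the group.
The largest covalent radius among these belongs to Sb.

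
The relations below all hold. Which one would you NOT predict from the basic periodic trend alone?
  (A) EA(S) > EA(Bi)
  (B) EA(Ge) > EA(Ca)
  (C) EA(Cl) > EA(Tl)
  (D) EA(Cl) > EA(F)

The general trend: electron affinity increases across a period and decreases down a group.
(A) S (period 3, group 16) vs Bi (period 6, group 15): the stated order agrees with the simple trend.
(B) Ge (period 4, group 14) vs Ca (period 4, group 2): the stated order agrees with the simple trend.
(C) Cl (period 3, group 17) vs Tl (period 6, group 13): the stated order agrees with the simple trend.
(D) Cl (period 3, group 17) vs F (period 2, group 17): the stated order contradicts the simple trend.
The exception is (D): F's small 2p subshell makes the incoming electron feel strong e⁻–e⁻ repulsion, so Cl actually releases more energy on gaining an electron.

(D)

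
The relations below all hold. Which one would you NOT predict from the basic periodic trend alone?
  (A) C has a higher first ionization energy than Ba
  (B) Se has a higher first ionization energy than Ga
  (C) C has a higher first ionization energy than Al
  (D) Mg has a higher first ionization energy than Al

The general trend: first ionization energy increases across a period and decreases down a group.
(A) C (period 2, group 14) vs Ba (period 6, group 2): the stated order agrees with the simple trend.
(B) Se (period 4, group 16) vs Ga (period 4, group 13): the stated order agrees with the simple trend.
(C) C (period 2, group 14) vs Al (period 3, group 13): the stated order agrees with the simple trend.
(D) Mg (period 3, group 2) vs Al (period 3, group 13): the stated order contradicts the simple trend.
The exception is (D): Al's single 3p electron is easier to remove than one from Mg's filled 3s².

(D)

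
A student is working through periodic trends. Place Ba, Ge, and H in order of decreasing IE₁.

Removing the outermost electron gets harder across a period and easier down a group.
These span different periods and groups, so the two trends combine.
Ge > Ba: both effects reinforce here, so Ge is clearly the higher of the two.
H > Ge: the two effects oppose for this pair; the down-group effect wins (1312 vs 762 kJ/mol).
Tabulated first ionization energy (kJ/mol): H 1312, Ge 762, Ba 503.
So from highest to lowest: H > Ge > Ba.

H > Ge > Ba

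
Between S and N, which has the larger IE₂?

IE_2 is the cost of taking one more electron from the +1 cation: S⁺ still has 5 valence electrons; N⁺ still has 4 valence electrons.
All are still removing valence electrons, so compare the +1 ions as you would atoms: IE_2 generally rises across a period (higher Z_eff) and falls down a group (larger shell), subject to the usual subshell exceptions.
Valence configurations: S⁺ [Ne]3s²3p³, N⁺ [He]2s²2p².
Tabulated IE_2 (kJ/mol): S 2252, N 2856.
Hence IE_2: S < N.

N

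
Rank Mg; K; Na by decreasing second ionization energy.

Na > K > Mg

After 1 electron has been removed, what remains? Mg⁺ still has 1 valence electron; K⁺ is the bare [Ar] core; Na⁺ is the bare [Ne] core.
Core electrons are held far more tightly than valence electrons, so K and Na top the IE_2 order.
Tabulated IE_2 (kJ/mol): Mg 1451, K 3052, Na 4562.
Putting it together, IE_2: Mg < K < Na.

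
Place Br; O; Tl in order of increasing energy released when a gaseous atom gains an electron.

O is in period 2, group 16; Br is in period 4, group 17; Tl is in period 6, group 13.
EA tends to increase across a period and decrease down a group, though the pattern is less regular than for IE or radius.
Here both period and group differ, so the two effects have to be weighed against each other.
O > Tl: both effects reinforce here, so O is clearly the higher of the two.
Br > O: the two effects oppose for this pair; the across-period effect wins (325 vs 141 kJ/mol).
For reference (kJ/mol): O 141, Br 325, Tl 19.
So from lowest to highest: Tl < O < Br.

Tl, O, Br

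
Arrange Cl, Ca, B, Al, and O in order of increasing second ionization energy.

Ca < Al < Cl < B < O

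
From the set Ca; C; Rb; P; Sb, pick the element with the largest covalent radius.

C is in period 2, group 14; P is in period 3, group 15; Ca is in period 4, group 2; Rb is in period 5, group 1; Sb is in period 5, group 15.
Across a period the added protons contract the valence shell; down a group each new principal shell makes the atom larger.
These span different periods and groups, so the two trends combine.
P > C: the two effects oppose for this pair; the down-group effect wins (111 vs 75 pm).
Sb > P: Sb sits below P in group 15, so the down-group effect alone puts Sb larger.
Ca > Sb: the two effects oppose for this pair; the across-period effect wins (171 vs 140 pm).
Rb > Ca: relative to Ca, both the across-period and down-group shifts push Rb's atomic radius up.
Tabulated atomic radius (pm): C 75, P 111, Ca 171, Rb 210, Sb 140.
The largest covalent radius among these belongs to Rb.

Rb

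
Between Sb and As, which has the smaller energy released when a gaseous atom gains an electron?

As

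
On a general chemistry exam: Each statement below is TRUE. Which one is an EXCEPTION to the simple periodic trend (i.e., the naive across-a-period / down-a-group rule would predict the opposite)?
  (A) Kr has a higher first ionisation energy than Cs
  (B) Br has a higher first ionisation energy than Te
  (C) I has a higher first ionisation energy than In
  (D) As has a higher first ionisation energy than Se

The general trend: first ionisation energy increases across a period and decreases down a group.
(A) Kr (period 4, group 18) vs Cs (period 6, group 1): the stated order agrees with the simple trend.
(B) Br (period 4, group 17) vs Te (period 5, group 16): the stated order agrees with the simple trend.
(C) I (period 5, group 17) vs In (period 5, group 13): the stated order agrees with the simple trend.
(D) As (period 4, group 15) vs Se (period 4, group 16): the stated order contradicts the simple trend.
The exception is (D): Se (4p⁴) ionizes more easily than half-filled As (4p³).

(D)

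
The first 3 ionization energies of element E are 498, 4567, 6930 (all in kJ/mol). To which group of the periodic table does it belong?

Look for the largest jump between consecutive ionization energies: IE2/IE1 ≈ 9.2, far larger than any earlier ratio.
That jump marks the point where a core electron is being removed. So the atom has 1 valence electron.
A main-group element with 1 valence electron is in group 1.

Group 1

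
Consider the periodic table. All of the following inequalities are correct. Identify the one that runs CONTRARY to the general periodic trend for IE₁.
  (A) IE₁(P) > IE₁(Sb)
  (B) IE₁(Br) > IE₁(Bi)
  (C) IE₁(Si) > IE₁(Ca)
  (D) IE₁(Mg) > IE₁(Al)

(D)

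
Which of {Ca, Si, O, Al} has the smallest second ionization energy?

After 1 electron has been removed, what remains? Ca⁺ still has 1 valence electron; Si⁺ still has 3 valence electrons; O⁺ still has 5 valence electrons; Al⁺ still has 2 valence electrons.
All are still removing valence electrons, so compare the +1 ions as you would atoms: IE_2 generally rises across a period (higher Z_eff) and falls down a group (larger shell), subject to the usual subshell exceptions.
Valence configurations: Ca⁺ [Ar]4s¹, Si⁺ [Ne]3s²3p¹, O⁺ [He]2s²2p³, Al⁺ [Ne]3s².
Si⁺ loses a lone 3p electron whereas Al⁺ must break into a filled 3s² pair, so IE_2(Al) > IE_2(Si) even though Si has the higher nuclear charge.
Approximate IE_2 values (kJ/mol): Ca 1145, Si 1577, O 3388, Al 1817.
Overall IE_2 order: Ca < Si < Al < O.

Ca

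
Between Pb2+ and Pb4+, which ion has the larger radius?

Pb2+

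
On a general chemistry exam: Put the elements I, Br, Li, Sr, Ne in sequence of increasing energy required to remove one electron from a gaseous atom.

Li is in period 2, group 1; Ne is in period 2, group 18; Br is in period 4, group 17; Sr is in period 5, group 2; I is in period 5, group 17.
Across a period the outer electron is held more tightly (higher IE₁); down a group it sits in a higher shell, more shielded, and comes off more easily.
Here both period and group differ, so the two effects have to be weighed against each other.
Sr > Li: period and group pull opposite ways; the across-period shift dominates (550 vs 520 kJ/mol).
I > Sr: I lies to the right of Sr in period 5, so the across-period effect alone puts I higher.
Br > I: Br sits above I in group 17, so the down-group effect alone puts Br higher.
Ne > Br: relative to Br, both the across-period and down-group shifts push Ne's first ionization energy up.
Tabulated first ionization energy (kJ/mol): Li 520, Ne 2081, Br 1140, Sr 550, I 1008.
So from lowest to highest: Li < Sr < I < Br < Ne.

Li, Sr, I, Br, Ne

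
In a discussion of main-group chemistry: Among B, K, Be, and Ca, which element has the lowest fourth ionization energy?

K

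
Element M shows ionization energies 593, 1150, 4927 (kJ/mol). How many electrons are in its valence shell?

Look for the largest jump between consecutive ionization energies: IE3/IE2 ≈ 4.3, far larger than any earlier ratio.
That jump marks the point where a core electron is being removed. So the atom has 2 valence electrons.

2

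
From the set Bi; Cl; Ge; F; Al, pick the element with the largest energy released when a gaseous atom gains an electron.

Cl

F is in period 2, group 17; Al is in period 3, group 13; Cl is in period 3, group 17; Ge is in period 4, group 14; Bi is in period 6, group 15.
Atoms with high Z_eff and room in the valence shell (especially the halogens) have the most exothermic electron affinities.
These span different periods and groups, so the two trends combine.
Bi > Al: the two effects oppose for this pair; the across-period effect wins (91 vs 42 kJ/mol).
Ge > Bi: the two effects oppose for this pair; the down-group effect wins (119 vs 91 kJ/mol).
F > Ge: relative to Ge, both the across-period and down-group shifts push F's electron affinity up.
Cl > F: this pair runs against the simple trend — see the exception note.
Note the exception: Cl has a higher electron affinity than F, contrary to the simple trend — F's small 2p subshell makes the incoming electron feel strong e⁻–e⁻ repulsion, so Cl actually releases more energy on gaining an electron.
For reference (kJ/mol): F 328, Al 42, Cl 349, Ge 119, Bi 91.
The largest energy released when a gaseous atom gains an electron among these belongs to Cl.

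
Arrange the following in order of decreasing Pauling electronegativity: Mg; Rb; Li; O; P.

O > P > Mg > Li > Rb

Li is in period 2, group 1; O is in period 2, group 16; Mg is in period 3, group 2; P is in period 3, group 15; Rb is in period 5, group 1.
EN rises left→right (higher Z_eff, smaller atoms) and falls top→bottom (larger, more shielded atoms).
These span different periods and groups, so the two trends combine.
Li > Rb: Li sits above Rb in group 1, so the down-group effect alone puts Li higher.
Mg > Li: period and group pull opposite ways; the across-period shift dominates (1.31 vs 0.98).
P > Mg: P lies to the right of Mg in period 3, so the across-period effect alone puts P higher.
O > P: both effects reinforce here, so O is clearly the higher of the two.
For reference (Pauling): Li 0.98, O 3.44, Mg 1.31, P 2.19, Rb 0.82.
So from highest to lowest: O > P > Mg > Li > Rb.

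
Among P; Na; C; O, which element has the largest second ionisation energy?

Na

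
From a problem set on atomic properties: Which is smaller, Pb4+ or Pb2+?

Pb4+

Both ions have Z = 82 protons, but Pb4+ has lost more electrons, so its remaining electrons feel a larger effective nuclear charge per electron and are pulled in more tightly.
Higher positive charge → smaller ion, so Pb2+ > Pb4+.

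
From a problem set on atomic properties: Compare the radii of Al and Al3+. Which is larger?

Forming Al3+ removes 3 electrons from Al. Fewer electrons for the same nuclear charge means less shielding and a higher Z_eff on the remaining electrons, and for main-group metals the entire outer shell is lost.
A cation is smaller than its parent atom: Al3+ < Al.

Al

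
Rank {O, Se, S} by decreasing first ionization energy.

O, S, Se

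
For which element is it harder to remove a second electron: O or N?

Consider each +1 ion: O⁺ still has 5 valence electrons; N⁺ still has 4 valence electrons.
All are still removing valence electrons, so compare the +1 ions as you would atoms: IE_2 generally rises across a period (higher Z_eff) and falls down a group (larger shell), subject to the usual subshell exceptions.
Valence configurations: O⁺ [He]2s²2p³, N⁺ [He]2s²2p².
Tabulated IE_2 (kJ/mol): O 3388, N 2856.
Overall IE_2 order: N < O.

O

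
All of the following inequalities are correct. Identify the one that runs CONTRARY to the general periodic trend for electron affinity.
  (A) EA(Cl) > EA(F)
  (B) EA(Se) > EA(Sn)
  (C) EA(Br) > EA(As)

(A)

The general trend: electron affinity increases across a period and decreases down a group.
(A) Cl (period 3, group 17) vs F (period 2, group 17): the stated order contradicts the simple trend.
(B) Se (period 4, group 16) vs Sn (period 5, group 14): the stated order agrees with the simple trend.
(C) Br (period 4, group 17) vs As (period 4, group 15): the stated order agrees with the simple trend.
The exception is (A): F's small 2p subshell makes the incoming electron feel strong e⁻–e⁻ repulsion, so Cl actually releases more energy on gaining an electron.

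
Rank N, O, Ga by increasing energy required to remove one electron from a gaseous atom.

Ga < O < N

Across a period the outer electron is held more tightly (higher IE₁); down a group it sits in a higher shell, more shielded, and comes off more easily.
These span different periods and groups, so the two trends combine.
O > Ga: both effects reinforce here, so O is clearly the higher of the two.
N > O: this pair runs against the simple trend — see the exception note.
Note the exception: N has a higher first ionization energy than O, contrary to the simple trend — pairing an electron in O's 2p⁴ costs repulsion energy, so O ionizes more easily than half-filled N (2p³).
Tabulated first ionization energy (kJ/mol): N 1402, O 1314, Ga 579.
So from lowest to highest: Ga < O < N.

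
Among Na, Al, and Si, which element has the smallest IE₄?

After 3 electrons have been removed, what remains? Na³⁺ is already 2 electrons into the core; Al³⁺ is the bare [Ne] core; Si³⁺ still has 1 valence electron.
Pulling an electron out of a noble-gas core costs far more than removing a remaining valence electron, so Na and Al sit at the high end of IE_4.
Tabulated IE_4 (kJ/mol): Na 9543, Al 11577, Si 4356.
So the fourth ionization energies run Si < Na < Al.

Si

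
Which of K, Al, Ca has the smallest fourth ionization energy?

K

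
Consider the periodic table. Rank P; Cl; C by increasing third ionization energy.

P < Cl < C

After 2 electrons have been removed, what remains? P²⁺ still has 3 valence electrons; Cl²⁺ still has 5 valence electrons; C²⁺ still has 2 valence electrons.
All are still removing valence electrons, so compare the +2 ions as you would atoms: IE_3 generally rises across a period (higher Z_eff) and falls down a group (larger shell), subject to the usual subshell exceptions.
Valence configurations: P²⁺ [Ne]3s²3p¹, Cl²⁺ [Ne]3s²3p³, C²⁺ [He]2s².
The numbers (kJ/mol): P 2914, Cl 3822, C 4620.
Hence IE_3: P < Cl < C.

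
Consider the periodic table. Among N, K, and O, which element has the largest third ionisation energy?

IE_3 is the cost of taking one more electron from the +2 cation: N²⁺ still has 3 valence electrons; K²⁺ is already 1 electron into the core; O²⁺ still has 4 valence electrons.
Usually core removal costs more than valence removal, but here the competition is close: a tightly held n=2 valence electron can cost more to remove than an n=3 core electron, so the actual values have to decide it.
Valence configurations: N²⁺ [He]2s²2p¹, O²⁺ [He]2s²2p².
Tabulated IE_3 (kJ/mol): N 4578, K 4420, O 5300.
So the third ionization energies run K < N < O.

O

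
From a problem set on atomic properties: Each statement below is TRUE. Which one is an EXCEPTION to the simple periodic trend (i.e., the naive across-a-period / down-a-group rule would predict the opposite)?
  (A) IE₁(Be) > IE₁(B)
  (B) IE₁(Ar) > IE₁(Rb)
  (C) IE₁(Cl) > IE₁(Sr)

The general trend: IE₁ increases across a period and decreases down a group.
(A) Be (period 2, group 2) vs B (period 2, group 13): the stated order contradicts the simple trend.
(B) Ar (period 3, group 18) vs Rb (period 5, group 1): the stated order agrees with the simple trend.
(C) Cl (period 3, group 17) vs Sr (period 5, group 2): the stated order agrees with the simple trend.
The exception is (A): removing B's lone 2p electron is easier than breaking Be's filled 2s².

(A)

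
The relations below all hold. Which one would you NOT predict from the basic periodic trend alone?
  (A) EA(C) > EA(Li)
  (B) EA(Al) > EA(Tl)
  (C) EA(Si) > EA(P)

The general trend: electron affinity increases across a period and decreases down a group.
(A) C (period 2, group 14) vs Li (period 2, group 1): the stated order agrees with the simple trend.
(B) Al (period 3, group 13) vs Tl (period 6, group 13): the stated order agrees with the simple trend.
(C) Si (period 3, group 14) vs P (period 3, group 15): the stated order contradicts the simple trend.
The exception is (C): adding an electron to P's half-filled 3p³ is unfavourable, so Si (3p²) has the more exothermic EA.

(C)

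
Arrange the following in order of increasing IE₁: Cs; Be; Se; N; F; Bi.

Cs < Bi < Be < Se < N < F

Be is in period 2, group 2; N is in period 2, group 15; F is in period 2, group 17; Se is in period 4, group 16; Cs is in period 6, group 1; Bi is in period 6, group 15.
Across a period the outer electron is held more tightly (higher IE₁); down a group it sits in a higher shell, more shielded, and comes off more easily.
These span different periods and groups, so the two trends combine.
Bi > Cs: Bi lies to the right of Cs in period 6, so the across-period effect alone puts Bi higher.
Be > Bi: the two effects oppose for this pair; the down-group effect wins (900 vs 703 kJ/mol).
Se > Be: the two effects oppose for this pair; the across-period effect wins (941 vs 900 kJ/mol).
N > Se: period and group pull opposite ways; the down-group shift dominates (1402 vs 941 kJ/mol).
F > N: both are in period 2; the period trend gives F the larger value.
Tabulated first ionization energy (kJ/mol): Be 900, N 1402, F 1681, Se 941, Cs 376, Bi 703.
So from lowest to highest: Cs < Bi < Be < Se < N < F.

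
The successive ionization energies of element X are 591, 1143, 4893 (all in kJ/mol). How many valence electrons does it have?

2

Look for the largest jump between consecutive ionization energies: IE3/IE2 ≈ 4.3, far larger than any earlier ratio.
That jump marks the point where a core electron is being removed. So the atom has 2 valence electrons.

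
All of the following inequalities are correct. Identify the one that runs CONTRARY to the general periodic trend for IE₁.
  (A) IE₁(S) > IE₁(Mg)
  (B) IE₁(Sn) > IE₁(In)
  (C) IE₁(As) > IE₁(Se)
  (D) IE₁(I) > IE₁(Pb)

(C)

The general trend: IE₁ increases across a period and decreases down a group.
(A) S (period 3, group 16) vs Mg (period 3, group 2): the stated order agrees with the simple trend.
(B) Sn (period 5, group 14) vs In (period 5, group 13): the stated order agrees with the simple trend.
(C) As (period 4, group 15) vs Se (period 4, group 16): the stated order contradicts the simple trend.
(D) I (period 5, group 17) vs Pb (period 6, group 14): the stated order agrees with the simple trend.
The exception is (C): Se (4p⁴) ionizes more easily than half-filled As (4p³).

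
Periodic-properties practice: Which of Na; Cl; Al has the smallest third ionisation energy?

After 2 electrons have been removed, what remains? Na²⁺ is already 1 electron into the core; Cl²⁺ still has 5 valence electrons; Al²⁺ still has 1 valence electron.
Breaking into a closed-shell core is much more expensive than removing a leftover valence electron — Na has the largest IE_3 here.
Valence configurations: Cl²⁺ [Ne]3s²3p³, Al²⁺ [Ne]3s¹.
The numbers (kJ/mol): Na 6910, Cl 3822, Al 2745.
Putting it together, IE_3: Al < Cl < Na.

Al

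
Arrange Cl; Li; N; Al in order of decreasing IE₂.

Li > N > Cl > Al

Consider each +1 ion: Cl⁺ still has 6 valence electrons; Li⁺ is the bare [He] core; N⁺ still has 4 valence electrons; Al⁺ still has 2 valence electrons.
Core electrons are held far more tightly than valence electrons, so Li tops the IE_2 order.
Valence configurations: Cl⁺ [Ne]3s²3p⁴, N⁺ [He]2s²2p², Al⁺ [Ne]3s².
Approximate IE_2 values (kJ/mol): Cl 2298, Li 7298, N 2856, Al 1817.
Overall IE_2 order: Al < Cl < N < Li.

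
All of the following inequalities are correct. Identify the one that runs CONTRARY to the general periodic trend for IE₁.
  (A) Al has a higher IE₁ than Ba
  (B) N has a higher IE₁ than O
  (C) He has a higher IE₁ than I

(B)

The general trend: IE₁ increases across a period and decreases down a group.
(A) Al (period 3, group 13) vs Ba (period 6, group 2): the stated order agrees with the simple trend.
(B) N (period 2, group 15) vs O (period 2, group 16): the stated order contradicts the simple trend.
(C) He (period 1, group 18) vs I (period 5, group 17): the stated order agrees with the simple trend.
The exception is (B): pairing an electron in O's 2p⁴ costs repulsion energy, so O ionizes more easily than half-filled N (2p³).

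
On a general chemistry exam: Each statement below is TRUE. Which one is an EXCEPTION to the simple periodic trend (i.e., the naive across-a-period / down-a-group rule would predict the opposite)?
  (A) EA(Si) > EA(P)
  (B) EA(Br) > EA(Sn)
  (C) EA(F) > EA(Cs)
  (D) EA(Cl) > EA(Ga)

The general trend: electron affinity increases across a period and decreases down a group.
(A) Si (period 3, group 14) vs P (period 3, group 15): the stated order contradicts the simple trend.
(B) Br (period 4, group 17) vs Sn (period 5, group 14): the stated order agrees with the simple trend.
(C) F (period 2, group 17) vs Cs (period 6, group 1): the stated order agrees with the simple trend.
(D) Cl (period 3, group 17) vs Ga (period 4, group 13): the stated order agrees with the simple trend.
The exception is (A): adding an electron to P's half-filled 3p³ is unfavourable, so Si (3p²) has the more exothermic EA.

(A)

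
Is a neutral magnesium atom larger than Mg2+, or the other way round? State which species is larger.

Mg

Forming Mg2+ removes 2 electrons from Mg. Fewer electrons for the same nuclear charge means less shielding and a higher Z_eff on the remaining electrons, and for main-group metals the entire outer shell is lost.
A cation is smaller than its parent atom: Mg2+ < Mg.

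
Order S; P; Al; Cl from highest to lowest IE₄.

Al > Cl > P > S

Consider each +3 ion: S³⁺ still has 3 valence electrons; P³⁺ still has 2 valence electrons; Al³⁺ is the bare [Ne] core; Cl³⁺ still has 4 valence electrons.
Breaking into a closed-shell core is much more expensive than removing a leftover valence electron — Al has the largest IE_4 here.
Valence configurations: S³⁺ [Ne]3s²3p¹, P³⁺ [Ne]3s², Cl³⁺ [Ne]3s²3p².
S³⁺ loses a lone 3p electron whereas P³⁺ must break into a filled 3s² pair, so IE_4(P) > IE_4(S) even though S has the higher nuclear charge.
Approximate IE_4 values (kJ/mol): S 4556, P 4964, Al 11577, Cl 5159.
Overall IE_4 order: S < P < Cl < Al.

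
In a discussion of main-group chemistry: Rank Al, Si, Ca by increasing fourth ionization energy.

Si < Ca < Al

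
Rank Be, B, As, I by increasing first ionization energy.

B < Be < As < I

Be is in period 2, group 2; B is in period 2, group 13; As is in period 4, group 15; I is in period 5, group 17.
Across a period the outer electron is held more tightly (higher IE₁); down a group it sits in a higher shell, more shielded, and comes off more easily.
These span different periods and groups, so the two trends combine.
Be > B: this pair runs against the simple trend — see the exception note.
As > Be: the two effects oppose for this pair; the across-period effect wins (947 vs 900 kJ/mol).
I > As: period and group pull opposite ways; the across-period shift dominates (1008 vs 947 kJ/mol).
Note the exception: Be has a higher first ionization energy than B, contrary to the simple trend — removing B's lone 2p electron is easier than breaking Be's filled 2s².
For reference (kJ/mol): Be 900, B 801, As 947, I 1008.
So from lowest to highest: B < Be < As < I.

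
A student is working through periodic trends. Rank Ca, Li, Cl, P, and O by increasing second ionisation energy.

After 1 electron has been removed, what remains? Ca⁺ still has 1 valence electron; Li⁺ is the bare [He] core; Cl⁺ still has 6 valence electrons; P⁺ still has 4 valence electrons; O⁺ still has 5 valence electrons.
Core electrons are held far more tightly than valence electrons, so Li tops the IE_2 order.
Valence configurations: Ca⁺ [Ar]4s¹, Cl⁺ [Ne]3s²3p⁴, P⁺ [Ne]3s²3p², O⁺ [He]2s²2p³.
Tabulated IE_2 (kJ/mol): Ca 1145, Li 7298, Cl 2298, P 1907, O 3388.
Putting it together, IE_2: Ca < P < Cl < O < Li.

Ca < P < Cl < O < Li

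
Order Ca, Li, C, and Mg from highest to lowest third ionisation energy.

Li > Mg > Ca > C

The third ionization energy removes an electron from the +2 ion. For each element: Ca²⁺ is the bare [Ar] core; Li²⁺ is already 1 electron into the core; C²⁺ still has 2 valence electrons; Mg²⁺ is the bare [Ne] core.
Breaking into a closed-shell core is much more expensive than removing a leftover valence electron — Ca, Mg and Li have the largest IE_3 here.
Approximate IE_3 values (kJ/mol): Ca 4912, Li 11815, C 4620, Mg 7733.
So the third ionization energies run C < Ca < Mg < Li.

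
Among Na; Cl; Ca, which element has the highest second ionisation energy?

Na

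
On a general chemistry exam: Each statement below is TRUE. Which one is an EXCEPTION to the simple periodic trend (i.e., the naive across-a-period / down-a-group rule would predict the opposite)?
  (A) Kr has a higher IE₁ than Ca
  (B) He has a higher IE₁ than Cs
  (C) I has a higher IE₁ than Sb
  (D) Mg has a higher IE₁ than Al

The general trend: IE₁ increases across a period and decreases down a group.
(A) Kr (period 4, group 18) vs Ca (period 4, group 2): the stated order agrees with the simple trend.
(B) He (period 1, group 18) vs Cs (period 6, group 1): the stated order agrees with the simple trend.
(C) I (period 5, group 17) vs Sb (period 5, group 15): the stated order agrees with the simple trend.
(D) Mg (period 3, group 2) vs Al (period 3, group 13): the stated order contradicts the simple trend.
The exception is (D): Al's single 3p electron is easier to remove than one from Mg's filled 3s².

(D)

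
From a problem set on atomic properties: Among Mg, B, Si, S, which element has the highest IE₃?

Mg

The third ionization energy removes an electron from the +2 ion. For each element: Mg²⁺ is the bare [Ne] core; B²⁺ still has 1 valence electron; Si²⁺ still has 2 valence electrons; S²⁺ still has 4 valence electrons.
Breaking into a closed-shell core is much more expensive than removing a leftover valence electron — Mg has the largest IE_3 here.
Valence configurations: B²⁺ [He]2s¹, Si²⁺ [Ne]3s², S²⁺ [Ne]3s²3p².
The numbers (kJ/mol): Mg 7733, B 3660, Si 3232, S 3357.
Overall IE_3 order: Si < S < B < Mg.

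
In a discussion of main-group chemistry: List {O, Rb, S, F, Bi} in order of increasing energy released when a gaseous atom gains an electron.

Rb < Bi < O < S < F

O is in period 2, group 16; F is in period 2, group 17; S is in period 3, group 16; Rb is in period 5, group 1; Bi is in period 6, group 15.
Atoms with high Z_eff and room in the valence shell (especially the halogens) have the most exothermic electron affinities.
Here both period and group differ, so the two effects have to be weighed against each other.
Bi > Rb: period and group pull opposite ways; the across-period shift dominates (91 vs 47 kJ/mol).
O > Bi: both effects reinforce here, so O is clearly the higher of the two.
S > O: this pair runs against the simple trend — see the exception note.
F > S: relative to S, both the across-period and down-group shifts push F's electron affinity up.
Note the exception: S has a higher electron affinity than O, contrary to the simple trend — the compact 2p subshell of O repels the added electron more than S's larger 3p does.
Tabulated electron affinity (kJ/mol): O 141, F 328, S 200, Rb 47, Bi 91.
So from lowest to highest: Rb < Bi < O < S < F.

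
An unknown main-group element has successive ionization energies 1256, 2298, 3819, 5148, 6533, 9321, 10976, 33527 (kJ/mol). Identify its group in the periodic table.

Look for the largest jump between consecutive ionization energies: IE8/IE7 ≈ 3.1, far larger than any earlier ratio.
That jump marks the point where a core electron is being removed. So the atom has 7 valence electrons.
A main-group element with 7 valence electrons is in group 17.

Group 17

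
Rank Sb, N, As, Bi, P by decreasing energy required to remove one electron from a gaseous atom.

N, P, As, Sb, Bi

N is in period 2, group 15; P is in period 3, group 15; As is in period 4, group 15; Sb is in period 5, group 15; Bi is in period 6, group 15.
First ionization energy rises across a period (greater Z_eff holds electrons more tightly) and falls down a group (valence electrons are farther from the nucleus).
All are in group 15, so first ionization energy increases up the group.
So from highest to lowest: N > P > As > Sb > Bi.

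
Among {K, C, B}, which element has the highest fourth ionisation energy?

Consider each +3 ion: K³⁺ is already 2 electrons into the core; C³⁺ still has 1 valence electron; B³⁺ is the bare [He] core.
Usually core removal costs more than valence removal, but here the competition is close: a tightly held n=2 valence electron can cost more to remove than an n=3 core electron, so the actual values have to decide it.
Tabulated IE_4 (kJ/mol): K 5877, C 6223, B 25026.
So the fourth ionization energies run K < C < B.

B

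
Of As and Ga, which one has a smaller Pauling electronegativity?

Ga is in period 4, group 13; As is in period 4, group 15.
Electronegativity increases across a period and decreases down a group, tracking effective nuclear charge and atomic size.
All lie in period 4, so electronegativity increases left to right.
So Ga has the smaller Pauling electronegativity (Ga < As).

Ga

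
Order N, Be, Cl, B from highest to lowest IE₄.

After 3 electrons have been removed, what remains? N³⁺ still has 2 valence electrons; Be³⁺ is already 1 electron into the core; Cl³⁺ still has 4 valence electrons; B³⁺ is the bare [He] core.
Pulling an electron out of a noble-gas core costs far more than removing a remaining valence electron, so Be and B sit at the high end of IE_4.
Valence configurations: N³⁺ [He]2s², Cl³⁺ [Ne]3s²3p².
Tabulated IE_4 (kJ/mol): N 7475, Be 21007, Cl 5159, B 25026.
Overall IE_4 order: Cl < N < Be < B.

B, Be, N, Cl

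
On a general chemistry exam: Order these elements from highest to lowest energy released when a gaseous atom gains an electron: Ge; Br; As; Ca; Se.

Ca is in period 4, group 2; Ge is in period 4, group 14; As is in period 4, group 15; Se is in period 4, group 16; Br is in period 4, group 17.
Atoms with high Z_eff and room in the valence shell (especially the halogens) have the most exothermic electron affinities.
All lie in period 4; the across-period trend (electron affinity increases left to right) applies, with the exception below.
Note the exception: Ge has a higher electron affinity than As, contrary to the simple trend — adding an electron to As's half-filled 4p³ is unfavourable, so Ge (4p²) has the more exothermic EA.
Approximate values (kJ/mol): Ca 2, Ge 119, As 78, Se 195, Br 325.
So from highest to lowest: Br > Se > Ge > As > Ca.

Br > Se > Ge > As > Ca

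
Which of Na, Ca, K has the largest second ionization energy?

Na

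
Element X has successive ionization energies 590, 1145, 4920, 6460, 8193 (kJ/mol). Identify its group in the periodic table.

Group 2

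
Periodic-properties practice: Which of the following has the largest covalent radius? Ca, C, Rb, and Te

Across a period the added protons contract the valence shell; down a group each new principal shell makes the atom larger.
These span different periods and groups, so the two trends combine.
Te > C: the two effects oppose for this pair; the down-group effect wins (136 vs 75 pm).
Ca > Te: the two effects oppose for this pair; the across-period effect wins (171 vs 136 pm).
Rb > Ca: both effects reinforce here, so Rb is clearly the larger of the two.
Approximate values (pm): C 75, Ca 171, Rb 210, Te 136.
The largest covalent radius among these belongs to Rb.

Rb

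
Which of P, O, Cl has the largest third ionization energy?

O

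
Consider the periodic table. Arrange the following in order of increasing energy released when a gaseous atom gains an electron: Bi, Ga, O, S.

Ga < Bi < O < S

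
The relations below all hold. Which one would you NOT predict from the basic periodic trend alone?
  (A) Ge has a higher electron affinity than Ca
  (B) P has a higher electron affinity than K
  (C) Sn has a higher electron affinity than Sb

(C)

The general trend: electron affinity increases across a period and decreases down a group.
(A) Ge (period 4, group 14) vs Ca (period 4, group 2): the stated order agrees with the simple trend.
(B) P (period 3, group 15) vs K (period 4, group 1): the stated order agrees with the simple trend.
(C) Sn (period 5, group 14) vs Sb (period 5, group 15): the stated order contradicts the simple trend.
The exception is (C): adding an electron to Sb's half-filled 5p³ is unfavourable, so Sn has the more exothermic EA.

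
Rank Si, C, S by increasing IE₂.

Si, S, C

Consider each +1 ion: Si⁺ still has 3 valence electrons; C⁺ still has 3 valence electrons; S⁺ still has 5 valence electrons.
All are still removing valence electrons, so compare the +1 ions as you would atoms: IE_2 generally rises across a period (higher Z_eff) and falls down a group (larger shell), subject to the usual subshell exceptions.
Valence configurations: Si⁺ [Ne]3s²3p¹, C⁺ [He]2s²2p¹, S⁺ [Ne]3s²3p³.
Tabulated IE_2 (kJ/mol): Si 1577, C 2353, S 2252.
So the second ionization energies run Si < S < C.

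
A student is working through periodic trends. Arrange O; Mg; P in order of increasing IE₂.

After 1 electron has been removed, what remains? O⁺ still has 5 valence electrons; Mg⁺ still has 1 valence electron; P⁺ still has 4 valence electrons.
All are still removing valence electrons, so compare the +1 ions as you would atoms: IE_2 generally rises across a period (higher Z_eff) and falls down a group (larger shell), subject to the usual subshell exceptions.
Valence configurations: O⁺ [He]2s²2p³, Mg⁺ [Ne]3s¹, P⁺ [Ne]3s²3p².
Tabulated IE_2 (kJ/mol): O 3388, Mg 1451, P 1907.
Putting it together, IE_2: Mg < P < O.

Mg < P < O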